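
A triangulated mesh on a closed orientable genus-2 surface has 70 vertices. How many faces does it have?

χ = 2 − 2·2 = -2, and every face is a triangle so 3F = 2E.
V − E + F = -2 with E = 3F/2 gives 70 − (3/2 − 1)·F = -2, so F = 144 and E = 216.

144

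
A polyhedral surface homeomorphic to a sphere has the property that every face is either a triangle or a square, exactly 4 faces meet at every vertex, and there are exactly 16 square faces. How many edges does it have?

Let x be the number of triangles; then F = 16 + x.
Edge–face incidences: 2E = 4·16 + 3·x = 64 + 3x.
Every vertex has degree 4, so 4V = 2E.
Euler: V − E + F = 2 ⇒ (2E)/4 − E + (16 + x) = 2.
Multiply by 8: 2·(2E) − 4·(2E) + 8·(16 + x) = 16, i.e. 128 + 8x − 2·(64 + 3x) = 16.
Collecting terms: 2x = 16, so x = 8.
Then 2E = 64 + 3·8 = 88, so E = 44, V = 2E/4 = 22, F = 16 + 8 = 24.

44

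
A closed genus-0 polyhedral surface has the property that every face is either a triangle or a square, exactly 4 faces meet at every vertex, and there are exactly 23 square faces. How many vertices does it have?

Let x be the number of triangles; then F = 23 + x.
Edge–face incidences: 2E = 4·23 + 3·x = 92 + 3x.
Every vertex has degree 4, so 4V = 2E.
Euler: V − E + F = 2 ⇒ (2E)/4 − E + (23 + x) = 2.
Multiply by 8: 2·(2E) − 4·(2E) + 8·(23 + x) = 16, i.e. 184 + 8x − 2·(92 + 3x) = 16.
Collecting terms: 2x = 16, so x = 8.
Then 2E = 92 + 3·8 = 116, so E = 58, V = 2E/4 = 29, F = 23 + 8 = 31.

29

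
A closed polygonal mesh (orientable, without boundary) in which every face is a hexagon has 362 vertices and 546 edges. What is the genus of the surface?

Every face is a hexagon and each edge borders two faces, so 6F = 2·546, giving F = 182.
χ = V − E + F = 362 − 546 + 182 = -2.
For a closed orientable surface χ = 2 − 2g, so g = (2 − (-2))/2 = 2.

2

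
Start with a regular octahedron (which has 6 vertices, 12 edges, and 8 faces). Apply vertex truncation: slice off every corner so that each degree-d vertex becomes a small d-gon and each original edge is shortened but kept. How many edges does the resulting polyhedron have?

36

Truncation replaces each original edge-end by a new vertex, so V′ = 2E = 24.
Each original edge survives, and each old vertex of degree d contributes d new edges; summing degrees gives Σd = 2E, so E′ = E + 2E = 3E = 36.
Each original face survives and each original vertex becomes one new face: F′ = F + V = 14.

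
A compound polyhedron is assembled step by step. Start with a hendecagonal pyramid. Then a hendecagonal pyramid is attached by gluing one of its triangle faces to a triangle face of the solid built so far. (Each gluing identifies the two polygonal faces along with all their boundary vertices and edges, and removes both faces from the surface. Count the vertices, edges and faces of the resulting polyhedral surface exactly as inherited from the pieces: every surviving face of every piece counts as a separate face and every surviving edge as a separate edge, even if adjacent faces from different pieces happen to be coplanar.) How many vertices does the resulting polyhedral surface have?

A hendecagonal pyramid: V=12, E=22, F=12.
Attach a hendecagonal pyramid (V=12, E=22, F=12) along a 3-gon: merge 3 vertices and 3 edges, delete both glued faces → V=21, E=41, F=22.
Check: V − E + F = 21 − 41 + 22 = 2.

21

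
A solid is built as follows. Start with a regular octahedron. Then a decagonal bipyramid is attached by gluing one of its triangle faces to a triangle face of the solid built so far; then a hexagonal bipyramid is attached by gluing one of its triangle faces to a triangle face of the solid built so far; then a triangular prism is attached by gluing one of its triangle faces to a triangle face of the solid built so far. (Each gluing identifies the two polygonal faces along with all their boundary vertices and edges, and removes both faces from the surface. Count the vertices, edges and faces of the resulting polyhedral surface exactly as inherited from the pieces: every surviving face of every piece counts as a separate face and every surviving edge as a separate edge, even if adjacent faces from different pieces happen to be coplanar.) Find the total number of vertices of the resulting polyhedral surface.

23

A regular octahedron: V=6, E=12, F=8.
Attach a decagonal bipyramid (V=12, E=30, F=20) along a 3-gon: merge 3 vertices and 3 edges, delete both glued faces → V=15, E=39, F=26.
Attach a hexagonal bipyramid (V=8, E=18, F=12) along a 3-gon: merge 3 vertices and 3 edges, delete both glued faces → V=20, E=54, F=36.
Attach a triangular prism (V=6, E=9, F=5) along a 3-gon: merge 3 vertices and 3 edges, delete both glued faces → V=23, E=60, F=39.
Check: V − E + F = 23 − 60 + 39 = 2.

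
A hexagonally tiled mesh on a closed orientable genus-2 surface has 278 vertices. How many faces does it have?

140

χ = 2 − 2·2 = -2, and every face is a hexagon so 6F = 2E.
V − E + F = -2 with E = 6F/2 gives 278 − (6/2 − 1)·F = -2, so F = 140 and E = 420.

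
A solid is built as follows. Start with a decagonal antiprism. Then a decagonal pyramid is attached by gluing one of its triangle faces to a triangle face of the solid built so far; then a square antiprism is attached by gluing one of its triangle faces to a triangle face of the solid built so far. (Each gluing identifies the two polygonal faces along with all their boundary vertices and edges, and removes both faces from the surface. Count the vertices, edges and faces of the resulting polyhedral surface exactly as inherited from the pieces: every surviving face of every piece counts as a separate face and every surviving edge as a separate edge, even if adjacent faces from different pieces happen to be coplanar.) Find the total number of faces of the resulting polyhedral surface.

A decagonal antiprism: V=20, E=40, F=22.
Attach a decagonal pyramid (V=11, E=20, F=11) along a 3-gon: merge 3 vertices and 3 edges, delete both glued faces → V=28, E=57, F=31.
Attach a square antiprism (V=8, E=16, F=10) along a 3-gon: merge 3 vertices and 3 edges, delete both glued faces → V=33, E=70, F=39.
Check: V − E + F = 33 − 70 + 39 = 2.

39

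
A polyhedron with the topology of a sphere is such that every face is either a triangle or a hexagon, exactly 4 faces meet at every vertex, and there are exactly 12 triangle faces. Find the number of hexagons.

Let x be the number of hexagons; then F = 12 + x.
Edge–face incidences: 2E = 3·12 + 6·x = 36 + 6x.
Every vertex has degree 4, so 4V = 2E.
Euler: V − E + F = 2 ⇒ (2E)/4 − E + (12 + x) = 2.
Multiply by 8: 2·(2E) − 4·(2E) + 8·(12 + x) = 16, i.e. 96 + 8x − 2·(36 + 6x) = 16.
Collecting terms: −4x + 24 = 16, so −4x = −8, so x = 2.
Then 2E = 36 + 6·2 = 48, so E = 24, V = 2E/4 = 12, F = 12 + 2 = 14.

2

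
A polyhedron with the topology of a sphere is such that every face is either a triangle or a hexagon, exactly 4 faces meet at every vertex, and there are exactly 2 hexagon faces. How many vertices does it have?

Let x be the number of triangles; then F = 2 + x.
Edge–face incidences: 2E = 6·2 + 3·x = 12 + 3x.
Every vertex has degree 4, so 4V = 2E.
Euler: V − E + F = 2 ⇒ (2E)/4 − E + (2 + x) = 2.
Multiply by 8: 2·(2E) − 4·(2E) + 8·(2 + x) = 16, i.e. 16 + 8x − 2·(12 + 3x) = 16.
Collecting terms: 2x − 8 = 16, so 2x = 24, so x = 12.
Then 2E = 12 + 3·12 = 48, so E = 24, V = 2E/4 = 12, F = 2 + 12 = 14.

12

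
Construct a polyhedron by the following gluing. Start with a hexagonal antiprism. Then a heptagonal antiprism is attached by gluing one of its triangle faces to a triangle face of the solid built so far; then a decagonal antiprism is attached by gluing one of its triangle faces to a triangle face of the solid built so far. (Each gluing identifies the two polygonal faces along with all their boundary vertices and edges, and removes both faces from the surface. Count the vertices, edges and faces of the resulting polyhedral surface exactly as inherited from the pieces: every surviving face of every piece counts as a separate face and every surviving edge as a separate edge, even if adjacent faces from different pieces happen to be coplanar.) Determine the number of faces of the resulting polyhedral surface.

48

A hexagonal antiprism: V=12, E=24, F=14.
Attach a heptagonal antiprism (V=14, E=28, F=16) along a 3-gon: merge 3 vertices and 3 edges, delete both glued faces → V=23, E=49, F=28.
Attach a decagonal antiprism (V=20, E=40, F=22) along a 3-gon: merge 3 vertices and 3 edges, delete both glued faces → V=40, E=86, F=48.
Check: V − E + F = 40 − 86 + 48 = 2.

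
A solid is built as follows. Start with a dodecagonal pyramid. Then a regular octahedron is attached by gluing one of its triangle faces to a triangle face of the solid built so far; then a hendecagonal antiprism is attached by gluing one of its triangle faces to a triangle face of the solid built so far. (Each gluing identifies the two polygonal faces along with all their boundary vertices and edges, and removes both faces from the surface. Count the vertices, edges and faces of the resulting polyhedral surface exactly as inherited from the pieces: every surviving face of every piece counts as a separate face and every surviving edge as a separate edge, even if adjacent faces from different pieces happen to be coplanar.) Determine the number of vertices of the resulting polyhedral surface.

A dodecagonal pyramid: V=13, E=24, F=13.
Attach a regular octahedron (V=6, E=12, F=8) along a 3-gon: merge 3 vertices and 3 edges, delete both glued faces → V=16, E=33, F=19.
Attach a hendecagonal antiprism (V=22, E=44, F=24) along a 3-gon: merge 3 vertices and 3 edges, delete both glued faces → V=35, E=74, F=41.
Check: V − E + F = 35 − 74 + 41 = 2.

35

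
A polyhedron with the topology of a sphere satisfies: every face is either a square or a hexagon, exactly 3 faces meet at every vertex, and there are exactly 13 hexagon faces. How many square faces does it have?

6

Let x be the number of squares; then F = 13 + x.
Edge–face incidences: 2E = 6·13 + 4·x = 78 + 4x.
Every vertex has degree 3, so 3V = 2E.
Euler: V − E + F = 2 ⇒ (2E)/3 − E + (13 + x) = 2.
Multiply by 6: 2·(2E) − 3·(2E) + 6·(13 + x) = 12, i.e. 78 + 6x − (78 + 4x) = 12.
Collecting terms: 2x = 12, so x = 6.
Then 2E = 78 + 4·6 = 102, so E = 51, V = 2E/3 = 34, F = 13 + 6 = 19.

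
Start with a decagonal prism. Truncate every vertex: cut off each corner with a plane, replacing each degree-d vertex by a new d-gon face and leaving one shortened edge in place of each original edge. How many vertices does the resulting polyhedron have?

The base solid has V = 20, E = 30, F = 12.
Truncation replaces each original edge-end by a new vertex, so V′ = 2E = 60.
Each original edge survives, and each old vertex of degree d contributes d new edges; summing degrees gives Σd = 2E, so E′ = E + 2E = 3E = 90.
Each original face survives and each original vertex becomes one new face: F′ = F + V = 32.

60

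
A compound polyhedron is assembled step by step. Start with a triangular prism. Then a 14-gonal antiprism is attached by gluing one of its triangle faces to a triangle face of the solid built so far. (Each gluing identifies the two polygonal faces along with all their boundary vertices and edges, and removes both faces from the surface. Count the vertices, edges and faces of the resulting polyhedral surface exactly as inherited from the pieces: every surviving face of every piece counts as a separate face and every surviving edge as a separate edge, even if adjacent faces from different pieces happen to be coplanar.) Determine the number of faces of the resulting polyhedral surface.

33

A triangular prism: V=6, E=9, F=5.
Attach a 14-gonal antiprism (V=28, E=56, F=30) along a 3-gon: merge 3 vertices and 3 edges, delete both glued faces → V=31, E=62, F=33.
Check: V − E + F = 31 − 62 + 33 = 2.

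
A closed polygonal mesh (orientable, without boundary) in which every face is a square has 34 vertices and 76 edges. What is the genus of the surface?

3

Every face is a square and each edge borders two faces, so 4F = 2·76, giving F = 38.
χ = V − E + F = 34 − 76 + 38 = -4.
For a closed orientable surface χ = 2 − 2g, so g = (2 − (-4))/2 = 3.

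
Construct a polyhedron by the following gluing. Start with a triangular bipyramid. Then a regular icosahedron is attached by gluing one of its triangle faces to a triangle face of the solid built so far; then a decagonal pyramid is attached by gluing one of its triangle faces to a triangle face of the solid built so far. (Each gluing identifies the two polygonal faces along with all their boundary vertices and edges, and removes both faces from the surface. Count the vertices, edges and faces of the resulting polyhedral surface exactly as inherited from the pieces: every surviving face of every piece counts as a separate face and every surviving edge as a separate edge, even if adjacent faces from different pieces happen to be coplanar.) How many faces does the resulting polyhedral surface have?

A triangular bipyramid: V=5, E=9, F=6.
Attach a regular icosahedron (V=12, E=30, F=20) along a 3-gon: merge 3 vertices and 3 edges, delete both glued faces → V=14, E=36, F=24.
Attach a decagonal pyramid (V=11, E=20, F=11) along a 3-gon: merge 3 vertices and 3 edges, delete both glued faces → V=22, E=53, F=33.
Check: V − E + F = 22 − 53 + 33 = 2.

33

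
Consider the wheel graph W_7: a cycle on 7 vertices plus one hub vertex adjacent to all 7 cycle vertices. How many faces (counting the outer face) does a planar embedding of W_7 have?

W_7 has V = 7 + 1 = 8 vertices and E = 2·7 = 14 edges.
By Euler's formula F = 2 − V + E = 2 − 8 + 14 = 8.

8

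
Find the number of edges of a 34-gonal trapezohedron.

The n-trapezohedron (dual of the n-antiprism) has V = 2·34 + 2 = 70, E = 4·34 = 136, F = 2·34 = 68.

136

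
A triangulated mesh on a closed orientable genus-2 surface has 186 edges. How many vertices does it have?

60

χ = 2 − 2·2 = -2, and every face is a triangle so 3F = 2E.
F = 2E/3 = 124. Then V = -2 + E − F = -2 + 186 − 124 = 60.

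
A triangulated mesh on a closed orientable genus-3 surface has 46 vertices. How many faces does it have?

χ = 2 − 2·3 = -4, and every face is a triangle so 3F = 2E.
V − E + F = -4 with E = 3F/2 gives 46 − (3/2 − 1)·F = -4, so F = 100 and E = 150.

100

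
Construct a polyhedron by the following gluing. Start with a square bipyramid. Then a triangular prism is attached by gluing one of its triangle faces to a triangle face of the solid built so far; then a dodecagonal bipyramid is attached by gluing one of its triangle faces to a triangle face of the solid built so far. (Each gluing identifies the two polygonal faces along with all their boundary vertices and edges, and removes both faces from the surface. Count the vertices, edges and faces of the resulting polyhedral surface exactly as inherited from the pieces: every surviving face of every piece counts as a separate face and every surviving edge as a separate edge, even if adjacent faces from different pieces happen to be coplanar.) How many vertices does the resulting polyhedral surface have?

20

A square bipyramid: V=6, E=12, F=8.
Attach a triangular prism (V=6, E=9, F=5) along a 3-gon: merge 3 vertices and 3 edges, delete both glued faces → V=9, E=18, F=11.
Attach a dodecagonal bipyramid (V=14, E=36, F=24) along a 3-gon: merge 3 vertices and 3 edges, delete both glued faces → V=20, E=51, F=33.
Check: V − E + F = 20 − 51 + 33 = 2.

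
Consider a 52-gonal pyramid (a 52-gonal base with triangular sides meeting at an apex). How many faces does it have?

53

A pyramid on an n-gon base has one n-gon and n triangles: V = 52 + 1 = 53, E = 2·52 = 104, F = 52 + 1 = 53.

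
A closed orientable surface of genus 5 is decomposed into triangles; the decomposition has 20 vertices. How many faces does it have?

χ = 2 − 2·5 = -8, and every face is a triangle so 3F = 2E.
V − E + F = -8 with E = 3F/2 gives 20 − (3/2 − 1)·F = -8, so F = 56 and E = 84.

56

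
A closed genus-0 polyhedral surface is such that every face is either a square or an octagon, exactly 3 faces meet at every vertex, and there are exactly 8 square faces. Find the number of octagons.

2

Let x be the number of octagons; then F = 8 + x.
Edge–face incidences: 2E = 4·8 + 8·x = 32 + 8x.
Every vertex has degree 3, so 3V = 2E.
Euler: V − E + F = 2 ⇒ (2E)/3 − E + (8 + x) = 2.
Multiply by 6: 2·(2E) − 3·(2E) + 6·(8 + x) = 12, i.e. 48 + 6x − (32 + 8x) = 12.
Collecting terms: −2x + 16 = 12, so −2x = −4, so x = 2.
Then 2E = 32 + 8·2 = 48, so E = 24, V = 2E/3 = 16, F = 8 + 2 = 10.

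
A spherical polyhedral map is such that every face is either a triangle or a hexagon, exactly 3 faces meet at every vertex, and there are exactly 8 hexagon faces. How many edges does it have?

30

Let x be the number of triangles; then F = 8 + x.
Edge–face incidences: 2E = 6·8 + 3·x = 48 + 3x.
Every vertex has degree 3, so 3V = 2E.
Euler: V − E + F = 2 ⇒ (2E)/3 − E + (8 + x) = 2.
Multiply by 6: 2·(2E) − 3·(2E) + 6·(8 + x) = 12, i.e. 48 + 6x − (48 + 3x) = 12.
Collecting terms: 3x = 12, so x = 4.
Then 2E = 48 + 3·4 = 60, so E = 30, V = 2E/3 = 20, F = 8 + 4 = 12.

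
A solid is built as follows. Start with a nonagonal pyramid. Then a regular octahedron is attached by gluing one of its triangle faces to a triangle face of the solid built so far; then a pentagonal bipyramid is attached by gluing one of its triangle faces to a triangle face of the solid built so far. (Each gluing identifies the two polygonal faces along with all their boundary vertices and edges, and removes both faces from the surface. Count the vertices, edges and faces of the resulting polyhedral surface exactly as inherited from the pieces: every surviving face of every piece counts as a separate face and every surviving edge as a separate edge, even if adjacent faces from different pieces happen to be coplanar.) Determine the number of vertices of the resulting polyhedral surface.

A nonagonal pyramid: V=10, E=18, F=10.
Attach a regular octahedron (V=6, E=12, F=8) along a 3-gon: merge 3 vertices and 3 edges, delete both glued faces → V=13, E=27, F=16.
Attach a pentagonal bipyramid (V=7, E=15, F=10) along a 3-gon: merge 3 vertices and 3 edges, delete both glued faces → V=17, E=39, F=24.
Check: V − E + F = 17 − 39 + 24 = 2.

17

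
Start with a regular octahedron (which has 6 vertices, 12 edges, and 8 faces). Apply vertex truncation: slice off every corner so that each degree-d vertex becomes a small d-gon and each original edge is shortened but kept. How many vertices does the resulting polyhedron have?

24

Truncation replaces each original edge-end by a new vertex, so V′ = 2E = 24.
Each original edge survives, and each old vertex of degree d contributes d new edges; summing degrees gives Σd = 2E, so E′ = E + 2E = 3E = 36.
Each original face survives and each original vertex becomes one new face: F′ = F + V = 14.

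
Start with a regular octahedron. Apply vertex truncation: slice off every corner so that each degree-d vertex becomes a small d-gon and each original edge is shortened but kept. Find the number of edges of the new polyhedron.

36

The base solid has V = 6, E = 12, F = 8.
Truncation replaces each original edge-end by a new vertex, so V′ = 2E = 24.
Each original edge survives, and each old vertex of degree d contributes d new edges; summing degrees gives Σd = 2E, so E′ = E + 2E = 3E = 36.
Each original face survives and each original vertex becomes one new face: F′ = F + V = 14.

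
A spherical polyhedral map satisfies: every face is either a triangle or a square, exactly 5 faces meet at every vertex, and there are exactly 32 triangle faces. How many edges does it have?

Let x be the number of squares; then F = 32 + x.
Edge–face incidences: 2E = 3·32 + 4·x = 96 + 4x.
Every vertex has degree 5, so 5V = 2E.
Euler: V − E + F = 2 ⇒ (2E)/5 − E + (32 + x) = 2.
Multiply by 10: 2·(2E) − 5·(2E) + 10·(32 + x) = 20, i.e. 320 + 10x − 3·(96 + 4x) = 20.
Collecting terms: −2x + 32 = 20, so −2x = −12, so x = 6.
Then 2E = 96 + 4·6 = 120, so E = 60, V = 2E/5 = 24, F = 32 + 6 = 38.

60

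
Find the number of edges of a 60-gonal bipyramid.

180

A bipyramid over an n-gon has 2n triangular faces and n + 2 vertices: V = 60 + 2 = 62, E = 3·60 = 180, F = 2·60 = 120.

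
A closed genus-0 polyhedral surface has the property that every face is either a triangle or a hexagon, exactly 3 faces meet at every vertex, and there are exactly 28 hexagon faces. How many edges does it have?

90

Let x be the number of triangles; then F = 28 + x.
Edge–face incidences: 2E = 6·28 + 3·x = 168 + 3x.
Every vertex has degree 3, so 3V = 2E.
Euler: V − E + F = 2 ⇒ (2E)/3 − E + (28 + x) = 2.
Multiply by 6: 2·(2E) − 3·(2E) + 6·(28 + x) = 12, i.e. 168 + 6x − (168 + 3x) = 12.
Collecting terms: 3x = 12, so x = 4.
Then 2E = 168 + 3·4 = 180, so E = 90, V = 2E/3 = 60, F = 28 + 4 = 32.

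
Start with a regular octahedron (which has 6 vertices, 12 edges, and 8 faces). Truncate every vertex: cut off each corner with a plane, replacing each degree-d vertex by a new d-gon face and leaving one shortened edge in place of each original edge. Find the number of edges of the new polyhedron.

36

Truncation replaces each original edge-end by a new vertex, so V′ = 2E = 24.
Each original edge survives, and each old vertex of degree d contributes d new edges; summing degrees gives Σd = 2E, so E′ = E + 2E = 3E = 36.
Each original face survives and each original vertex becomes one new face: F′ = F + V = 14.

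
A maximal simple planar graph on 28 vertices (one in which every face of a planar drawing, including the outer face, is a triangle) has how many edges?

78

In a plane triangulation 3F = 2E and V − E + F = 2, so E = 3V − 6 = 3·28 − 6 = 78.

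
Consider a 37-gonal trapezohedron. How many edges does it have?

The n-trapezohedron (dual of the n-antiprism) has V = 2·37 + 2 = 76, E = 4·37 = 148, F = 2·37 = 74.
Check: V − E + F = 76 − 148 + 74 = 2.

148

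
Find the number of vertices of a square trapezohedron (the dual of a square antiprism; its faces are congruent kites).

10

The n-trapezohedron (dual of the n-antiprism) has V = 2·4 + 2 = 10, E = 4·4 = 16, F = 2·4 = 8.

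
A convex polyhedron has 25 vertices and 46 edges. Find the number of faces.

Here V − E + F = 2.
F = 2 − V + E = 2 − 25 + 46 = 23.

23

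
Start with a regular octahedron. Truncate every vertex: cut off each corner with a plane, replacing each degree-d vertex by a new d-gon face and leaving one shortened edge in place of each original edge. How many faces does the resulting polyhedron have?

14

The base solid has V = 6, E = 12, F = 8.
Truncation replaces each original edge-end by a new vertex, so V′ = 2E = 24.
Each original edge survives, and each old vertex of degree d contributes d new edges; summing degrees gives Σd = 2E, so E′ = E + 2E = 3E = 36.
Each original face survives and each original vertex becomes one new face: F′ = F + V = 14.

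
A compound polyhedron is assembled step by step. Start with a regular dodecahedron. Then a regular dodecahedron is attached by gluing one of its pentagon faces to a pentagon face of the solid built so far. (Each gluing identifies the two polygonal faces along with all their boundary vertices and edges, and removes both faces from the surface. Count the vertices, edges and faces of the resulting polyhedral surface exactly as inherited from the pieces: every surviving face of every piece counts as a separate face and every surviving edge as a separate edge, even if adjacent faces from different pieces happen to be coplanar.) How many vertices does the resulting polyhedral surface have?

35

A regular dodecahedron: V=20, E=30, F=12.
Attach a regular dodecahedron (V=20, E=30, F=12) along a 5-gon: merge 5 vertices and 5 edges, delete both glued faces → V=35, E=55, F=22.
Check: V − E + F = 35 − 55 + 22 = 2.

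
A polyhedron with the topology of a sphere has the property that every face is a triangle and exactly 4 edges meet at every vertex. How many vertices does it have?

6

Each face has 3 edges and each edge borders two faces, so 2E = 3F.
Each vertex has degree 4, so 4V = 2E and hence V = 3F/4.
Euler: V − E + F = 2 ⇒ (3F/4) − (3F/2) + F = 2.
Multiply by 8: (6 − 12 + 8)F = 16, i.e. 2F = 16.
So F = 8, E = 3·8/2 = 12, V = 3·8/4 = 6.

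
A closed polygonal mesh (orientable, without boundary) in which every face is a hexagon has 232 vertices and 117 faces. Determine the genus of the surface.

2

Every face is a hexagon, so 2E = 6·117 = 702, giving E = 351.
χ = V − E + F = 232 − 351 + 117 = -2.
For a closed orientable surface χ = 2 − 2g, so g = (2 − (-2))/2 = 2.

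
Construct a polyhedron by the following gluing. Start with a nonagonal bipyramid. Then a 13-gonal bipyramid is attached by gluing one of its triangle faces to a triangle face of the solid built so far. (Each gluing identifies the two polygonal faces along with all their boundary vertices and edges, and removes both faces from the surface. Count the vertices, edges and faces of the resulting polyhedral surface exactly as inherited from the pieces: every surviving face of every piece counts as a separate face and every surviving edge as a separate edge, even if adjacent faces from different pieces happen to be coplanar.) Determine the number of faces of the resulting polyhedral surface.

A nonagonal bipyramid: V=11, E=27, F=18.
Attach a 13-gonal bipyramid (V=15, E=39, F=26) along a 3-gon: merge 3 vertices and 3 edges, delete both glued faces → V=23, E=63, F=42.
Check: V − E + F = 23 − 63 + 42 = 2.

42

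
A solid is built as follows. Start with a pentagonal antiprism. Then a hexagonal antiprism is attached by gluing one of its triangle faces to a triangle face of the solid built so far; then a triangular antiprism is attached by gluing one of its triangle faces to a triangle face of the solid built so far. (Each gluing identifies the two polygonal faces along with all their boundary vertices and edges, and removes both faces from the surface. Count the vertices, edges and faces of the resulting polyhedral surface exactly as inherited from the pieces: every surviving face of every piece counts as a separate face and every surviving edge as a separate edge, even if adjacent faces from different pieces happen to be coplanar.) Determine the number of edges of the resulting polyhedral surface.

A pentagonal antiprism: V=10, E=20, F=12.
Attach a hexagonal antiprism (V=12, E=24, F=14) along a 3-gon: merge 3 vertices and 3 edges, delete both glued faces → V=19, E=41, F=24.
Attach a triangular antiprism (V=6, E=12, F=8) along a 3-gon: merge 3 vertices and 3 edges, delete both glued faces → V=22, E=50, F=30.
Check: V − E + F = 22 − 50 + 30 = 2.

50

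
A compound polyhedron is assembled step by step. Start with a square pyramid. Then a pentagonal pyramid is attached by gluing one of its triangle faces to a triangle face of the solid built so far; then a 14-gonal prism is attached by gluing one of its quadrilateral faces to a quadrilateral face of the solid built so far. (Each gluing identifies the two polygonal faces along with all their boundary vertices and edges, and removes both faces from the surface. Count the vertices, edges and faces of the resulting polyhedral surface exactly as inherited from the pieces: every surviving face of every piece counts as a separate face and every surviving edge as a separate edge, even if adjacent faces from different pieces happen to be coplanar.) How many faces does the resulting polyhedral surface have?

23

A square pyramid: V=5, E=8, F=5.
Attach a pentagonal pyramid (V=6, E=10, F=6) along a 3-gon: merge 3 vertices and 3 edges, delete both glued faces → V=8, E=15, F=9.
Attach a 14-gonal prism (V=28, E=42, F=16) along a 4-gon: merge 4 vertices and 4 edges, delete both glued faces → V=32, E=53, F=23.
Check: V − E + F = 32 − 53 + 23 = 2.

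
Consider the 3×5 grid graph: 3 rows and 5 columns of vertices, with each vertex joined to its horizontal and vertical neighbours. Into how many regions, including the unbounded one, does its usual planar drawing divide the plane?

The grid has V = 3·5 = 15 vertices and E = 3·4 + 5·2 = 22 edges.
F = 2 − V + E = 2 − 15 + 22 = 9.

9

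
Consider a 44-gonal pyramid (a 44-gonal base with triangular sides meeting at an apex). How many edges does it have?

A pyramid on an n-gon base has one n-gon and n triangles: V = 44 + 1 = 45, E = 2·44 = 88, F = 44 + 1 = 45.

88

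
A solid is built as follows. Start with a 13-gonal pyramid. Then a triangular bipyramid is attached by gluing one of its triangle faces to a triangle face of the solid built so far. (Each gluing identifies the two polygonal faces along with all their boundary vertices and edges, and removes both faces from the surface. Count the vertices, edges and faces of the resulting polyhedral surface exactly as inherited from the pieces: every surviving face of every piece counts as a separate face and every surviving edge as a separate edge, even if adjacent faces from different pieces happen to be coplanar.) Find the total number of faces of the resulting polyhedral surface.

A 13-gonal pyramid: V=14, E=26, F=14.
Attach a triangular bipyramid (V=5, E=9, F=6) along a 3-gon: merge 3 vertices and 3 edges, delete both glued faces → V=16, E=32, F=18.
Check: V − E + F = 16 − 32 + 18 = 2.

18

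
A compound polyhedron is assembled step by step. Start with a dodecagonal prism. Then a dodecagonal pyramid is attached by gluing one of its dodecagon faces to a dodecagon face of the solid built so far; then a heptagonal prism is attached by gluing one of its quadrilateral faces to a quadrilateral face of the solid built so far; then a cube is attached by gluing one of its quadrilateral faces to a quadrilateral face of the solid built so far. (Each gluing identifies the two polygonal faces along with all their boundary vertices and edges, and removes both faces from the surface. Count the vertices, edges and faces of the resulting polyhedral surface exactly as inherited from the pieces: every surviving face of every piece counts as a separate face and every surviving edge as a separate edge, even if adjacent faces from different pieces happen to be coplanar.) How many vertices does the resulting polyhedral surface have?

A dodecagonal prism: V=24, E=36, F=14.
Attach a dodecagonal pyramid (V=13, E=24, F=13) along a 12-gon: merge 12 vertices and 12 edges, delete both glued faces → V=25, E=48, F=25.
Attach a heptagonal prism (V=14, E=21, F=9) along a 4-gon: merge 4 vertices and 4 edges, delete both glued faces → V=35, E=65, F=32.
Attach a cube (V=8, E=12, F=6) along a 4-gon: merge 4 vertices and 4 edges, delete both glued faces → V=39, E=73, F=36.
Check: V − E + F = 39 − 73 + 36 = 2.

39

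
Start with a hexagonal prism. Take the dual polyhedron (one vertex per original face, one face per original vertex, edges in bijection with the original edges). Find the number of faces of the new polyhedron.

12

The base solid has V = 12, E = 18, F = 8.
The dual swaps V and F and preserves E: V′ = F = 8, E′ = E = 18, F′ = V = 12.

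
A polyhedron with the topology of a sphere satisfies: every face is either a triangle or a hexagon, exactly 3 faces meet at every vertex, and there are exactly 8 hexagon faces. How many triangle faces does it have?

4

Let x be the number of triangles; then F = 8 + x.
Edge–face incidences: 2E = 6·8 + 3·x = 48 + 3x.
Every vertex has degree 3, so 3V = 2E.
Euler: V − E + F = 2 ⇒ (2E)/3 − E + (8 + x) = 2.
Multiply by 6: 2·(2E) − 3·(2E) + 6·(8 + x) = 12, i.e. 48 + 6x − (48 + 3x) = 12.
Collecting terms: 3x = 12, so x = 4.
Then 2E = 48 + 3·4 = 60, so E = 30, V = 2E/3 = 20, F = 8 + 4 = 12.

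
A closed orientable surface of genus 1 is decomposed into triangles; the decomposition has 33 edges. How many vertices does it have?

11

χ = 2 − 2·1 = 0, and every face is a triangle so 3F = 2E.
F = 2E/3 = 22. Then V = 0 + E − F = 0 + 33 − 22 = 11.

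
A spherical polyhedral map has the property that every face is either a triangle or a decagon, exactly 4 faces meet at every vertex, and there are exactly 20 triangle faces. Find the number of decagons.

Let x be the number of decagons; then F = 20 + x.
Edge–face incidences: 2E = 3·20 + 10·x = 60 + 10x.
Every vertex has degree 4, so 4V = 2E.
Euler: V − E + F = 2 ⇒ (2E)/4 − E + (20 + x) = 2.
Multiply by 8: 2·(2E) − 4·(2E) + 8·(20 + x) = 16, i.e. 160 + 8x − 2·(60 + 10x) = 16.
Collecting terms: −12x + 40 = 16, so −12x = −24, so x = 2.
Then 2E = 60 + 10·2 = 80, so E = 40, V = 2E/4 = 20, F = 20 + 2 = 22.

2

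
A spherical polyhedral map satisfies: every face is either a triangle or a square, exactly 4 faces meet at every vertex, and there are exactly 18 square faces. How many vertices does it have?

Let x be the number of triangles; then F = 18 + x.
Edge–face incidences: 2E = 4·18 + 3·x = 72 + 3x.
Every vertex has degree 4, so 4V = 2E.
Euler: V − E + F = 2 ⇒ (2E)/4 − E + (18 + x) = 2.
Multiply by 8: 2·(2E) − 4·(2E) + 8·(18 + x) = 16, i.e. 144 + 8x − 2·(72 + 3x) = 16.
Collecting terms: 2x = 16, so x = 8.
Then 2E = 72 + 3·8 = 96, so E = 48, V = 2E/4 = 24, F = 18 + 8 = 26.

24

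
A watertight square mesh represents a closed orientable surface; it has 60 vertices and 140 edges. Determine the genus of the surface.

Every face is a square and each edge borders two faces, so 4F = 2·140, giving F = 70.
χ = V − E + F = 60 − 140 + 70 = -10.
For a closed orientable surface χ = 2 − 2g, so g = (2 − (-10))/2 = 6.

6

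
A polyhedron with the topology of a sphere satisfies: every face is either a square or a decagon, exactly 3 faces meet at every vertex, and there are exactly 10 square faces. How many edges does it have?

30

Let x be the number of decagons; then F = 10 + x.
Edge–face incidences: 2E = 4·10 + 10·x = 40 + 10x.
Every vertex has degree 3, so 3V = 2E.
Euler: V − E + F = 2 ⇒ (2E)/3 − E + (10 + x) = 2.
Multiply by 6: 2·(2E) − 3·(2E) + 6·(10 + x) = 12, i.e. 60 + 6x − (40 + 10x) = 12.
Collecting terms: −4x + 20 = 12, so −4x = −8, so x = 2.
Then 2E = 40 + 10·2 = 60, so E = 30, V = 2E/3 = 20, F = 10 + 2 = 12.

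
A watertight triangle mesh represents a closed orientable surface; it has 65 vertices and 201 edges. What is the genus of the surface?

Every face is a triangle and each edge borders two faces, so 3F = 2·201, giving F = 134.
χ = V − E + F = 65 − 201 + 134 = -2.
For a closed orientable surface χ = 2 − 2g, so g = (2 − (-2))/2 = 2.

2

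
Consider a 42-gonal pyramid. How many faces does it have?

A pyramid on an n-gon base has one n-gon and n triangles: V = 42 + 1 = 43, E = 2·42 = 84, F = 42 + 1 = 43.
Check: V − E + F = 43 − 84 + 43 = 2.

43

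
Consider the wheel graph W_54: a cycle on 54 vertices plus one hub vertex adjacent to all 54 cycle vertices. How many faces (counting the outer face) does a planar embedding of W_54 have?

W_54 has V = 54 + 1 = 55 vertices and E = 2·54 = 108 edges.
By Euler's formula F = 2 − V + E = 2 − 55 + 108 = 55.

55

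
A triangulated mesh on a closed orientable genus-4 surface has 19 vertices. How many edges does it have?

χ = 2 − 2·4 = -6, and every face is a triangle so 3F = 2E.
V − E + F = -6 with E = 3F/2 gives 19 − (3/2 − 1)·F = -6, so F = 50 and E = 75.

75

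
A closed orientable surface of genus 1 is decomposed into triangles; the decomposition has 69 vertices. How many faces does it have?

χ = 2 − 2·1 = 0, and every face is a triangle so 3F = 2E.
V − E + F = 0 with E = 3F/2 gives 69 − (3/2 − 1)·F = 0, so F = 138 and E = 207.

138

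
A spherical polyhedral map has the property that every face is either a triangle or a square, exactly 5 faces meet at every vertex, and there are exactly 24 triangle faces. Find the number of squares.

2

Let x be the number of squares; then F = 24 + x.
Edge–face incidences: 2E = 3·24 + 4·x = 72 + 4x.
Every vertex has degree 5, so 5V = 2E.
Euler: V − E + F = 2 ⇒ (2E)/5 − E + (24 + x) = 2.
Multiply by 10: 2·(2E) − 5·(2E) + 10·(24 + x) = 20, i.e. 240 + 10x − 3·(72 + 4x) = 20.
Collecting terms: −2x + 24 = 20, so −2x = −4, so x = 2.
Then 2E = 72 + 4·2 = 80, so E = 40, V = 2E/5 = 16, F = 24 + 2 = 26.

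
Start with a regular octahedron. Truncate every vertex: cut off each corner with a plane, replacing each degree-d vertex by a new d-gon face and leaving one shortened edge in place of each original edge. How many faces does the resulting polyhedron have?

14

The base solid has V = 6, E = 12, F = 8.
Truncation replaces each original edge-end by a new vertex, so V′ = 2E = 24.
Each original edge survives, and each old vertex of degree d contributes d new edges; summing degrees gives Σd = 2E, so E′ = E + 2E = 3E = 36.
Each original face survives and each original vertex becomes one new face: F′ = F + V = 14.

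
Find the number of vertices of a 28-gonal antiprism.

An antiprism on an n-gon has two n-gon caps and 2n triangles: V = 2·28 = 56, E = 4·28 = 112, F = 2·28 + 2 = 58.
Check: V − E + F = 56 − 112 + 58 = 2.

56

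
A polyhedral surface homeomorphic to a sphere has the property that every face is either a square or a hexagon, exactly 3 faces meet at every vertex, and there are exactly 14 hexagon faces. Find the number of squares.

6

Let x be the number of squares; then F = 14 + x.
Edge–face incidences: 2E = 6·14 + 4·x = 84 + 4x.
Every vertex has degree 3, so 3V = 2E.
Euler: V − E + F = 2 ⇒ (2E)/3 − E + (14 + x) = 2.
Multiply by 6: 2·(2E) − 3·(2E) + 6·(14 + x) = 12, i.e. 84 + 6x − (84 + 4x) = 12.
Collecting terms: 2x = 12, so x = 6.
Then 2E = 84 + 4·6 = 108, so E = 54, V = 2E/3 = 36, F = 14 + 6 = 20.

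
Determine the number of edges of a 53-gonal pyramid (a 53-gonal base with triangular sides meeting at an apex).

A pyramid on an n-gon base has one n-gon and n triangles: V = 53 + 1 = 54, E = 2·53 = 106, F = 53 + 1 = 54.
Check: V − E + F = 54 − 106 + 54 = 2.

106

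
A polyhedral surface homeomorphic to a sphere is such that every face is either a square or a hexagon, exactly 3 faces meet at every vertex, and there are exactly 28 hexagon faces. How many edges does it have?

96

Let x be the number of squares; then F = 28 + x.
Edge–face incidences: 2E = 6·28 + 4·x = 168 + 4x.
Every vertex has degree 3, so 3V = 2E.
Euler: V − E + F = 2 ⇒ (2E)/3 − E + (28 + x) = 2.
Multiply by 6: 2·(2E) − 3·(2E) + 6·(28 + x) = 12, i.e. 168 + 6x − (168 + 4x) = 12.
Collecting terms: 2x = 12, so x = 6.
Then 2E = 168 + 4·6 = 192, so E = 96, V = 2E/3 = 64, F = 28 + 6 = 34.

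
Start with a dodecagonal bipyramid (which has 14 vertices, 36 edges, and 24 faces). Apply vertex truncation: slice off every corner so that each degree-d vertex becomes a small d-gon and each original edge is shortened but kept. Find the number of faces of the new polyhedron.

Truncation replaces each original edge-end by a new vertex, so V′ = 2E = 72.
Each original edge survives, and each old vertex of degree d contributes d new edges; summing degrees gives Σd = 2E, so E′ = E + 2E = 3E = 108.
Each original face survives and each original vertex becomes one new face: F′ = F + V = 38.

38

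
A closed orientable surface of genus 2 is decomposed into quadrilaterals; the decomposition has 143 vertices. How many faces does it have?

145

χ = 2 − 2·2 = -2, and every face is a square so 4F = 2E.
V − E + F = -2 with E = 4F/2 gives 143 − (4/2 − 1)·F = -2, so F = 145 and E = 290.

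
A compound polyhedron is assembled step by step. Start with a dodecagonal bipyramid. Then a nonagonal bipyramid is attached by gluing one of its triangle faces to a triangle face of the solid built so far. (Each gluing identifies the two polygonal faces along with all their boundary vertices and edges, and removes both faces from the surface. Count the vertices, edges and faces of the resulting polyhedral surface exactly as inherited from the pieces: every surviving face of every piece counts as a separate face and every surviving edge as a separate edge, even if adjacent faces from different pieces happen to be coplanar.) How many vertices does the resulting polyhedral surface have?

22

A dodecagonal bipyramid: V=14, E=36, F=24.
Attach a nonagonal bipyramid (V=11, E=27, F=18) along a 3-gon: merge 3 vertices and 3 edges, delete both glued faces → V=22, E=60, F=40.
Check: V − E + F = 22 − 60 + 40 = 2.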